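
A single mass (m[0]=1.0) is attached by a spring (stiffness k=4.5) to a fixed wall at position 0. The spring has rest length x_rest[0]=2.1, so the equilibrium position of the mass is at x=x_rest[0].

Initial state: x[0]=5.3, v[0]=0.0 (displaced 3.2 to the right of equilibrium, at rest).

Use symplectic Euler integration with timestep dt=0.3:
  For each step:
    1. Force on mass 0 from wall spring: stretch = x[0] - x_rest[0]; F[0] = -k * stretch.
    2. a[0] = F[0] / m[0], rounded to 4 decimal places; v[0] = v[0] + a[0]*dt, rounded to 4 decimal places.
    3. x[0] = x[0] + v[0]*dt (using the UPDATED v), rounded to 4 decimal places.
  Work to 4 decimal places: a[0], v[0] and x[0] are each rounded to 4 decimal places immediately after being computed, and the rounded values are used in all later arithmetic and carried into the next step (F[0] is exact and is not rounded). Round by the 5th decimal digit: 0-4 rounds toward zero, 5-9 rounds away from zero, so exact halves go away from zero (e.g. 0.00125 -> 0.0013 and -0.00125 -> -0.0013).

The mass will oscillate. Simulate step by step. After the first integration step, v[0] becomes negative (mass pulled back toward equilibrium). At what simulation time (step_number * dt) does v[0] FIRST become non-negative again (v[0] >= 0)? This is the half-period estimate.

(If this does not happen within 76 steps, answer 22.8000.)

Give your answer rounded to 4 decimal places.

Answer: 1.5000

Derivation:
Step 0: x=[5.3000] v=[0.0000]
Step 1: x=[4.0040] v=[-4.3200]
Step 2: x=[1.9369] v=[-6.8904]
Step 3: x=[-0.0642] v=[-6.6702]
Step 4: x=[-1.1888] v=[-3.7485]
Step 5: x=[-0.9814] v=[0.6914]
First v>=0 after going negative at step 5, time=1.5000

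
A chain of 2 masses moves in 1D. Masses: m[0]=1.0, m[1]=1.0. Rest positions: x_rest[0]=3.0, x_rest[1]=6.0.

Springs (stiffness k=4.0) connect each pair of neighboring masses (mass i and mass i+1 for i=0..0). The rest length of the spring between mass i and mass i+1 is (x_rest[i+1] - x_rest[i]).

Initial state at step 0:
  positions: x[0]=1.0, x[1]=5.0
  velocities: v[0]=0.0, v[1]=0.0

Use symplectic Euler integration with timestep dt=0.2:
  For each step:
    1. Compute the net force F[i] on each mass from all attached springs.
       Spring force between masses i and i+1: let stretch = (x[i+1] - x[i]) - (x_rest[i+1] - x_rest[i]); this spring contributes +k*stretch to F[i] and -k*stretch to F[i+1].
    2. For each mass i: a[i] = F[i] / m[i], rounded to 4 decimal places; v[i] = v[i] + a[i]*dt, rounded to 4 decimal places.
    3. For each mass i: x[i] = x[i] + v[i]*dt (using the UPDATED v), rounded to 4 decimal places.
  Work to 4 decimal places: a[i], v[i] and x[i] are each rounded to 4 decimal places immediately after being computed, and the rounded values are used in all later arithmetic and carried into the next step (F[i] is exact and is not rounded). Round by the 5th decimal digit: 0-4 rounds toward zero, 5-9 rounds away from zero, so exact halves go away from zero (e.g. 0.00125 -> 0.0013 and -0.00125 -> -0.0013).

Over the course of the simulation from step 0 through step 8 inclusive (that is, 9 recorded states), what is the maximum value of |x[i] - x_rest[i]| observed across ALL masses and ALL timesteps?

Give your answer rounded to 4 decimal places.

Step 0: x=[1.0000 5.0000] v=[0.0000 0.0000]
Step 1: x=[1.1600 4.8400] v=[0.8000 -0.8000]
Step 2: x=[1.4288 4.5712] v=[1.3440 -1.3440]
Step 3: x=[1.7204 4.2796] v=[1.4579 -1.4579]
Step 4: x=[1.9415 4.0585] v=[1.1053 -1.1053]
Step 5: x=[2.0213 3.9787] v=[0.3989 -0.3989]
Step 6: x=[1.9343 4.0657] v=[-0.4352 0.4352]
Step 7: x=[1.7083 4.2917] v=[-1.1301 1.1301]
Step 8: x=[1.4156 4.5844] v=[-1.4634 1.4634]
Max displacement = 2.0213

Answer: 2.0213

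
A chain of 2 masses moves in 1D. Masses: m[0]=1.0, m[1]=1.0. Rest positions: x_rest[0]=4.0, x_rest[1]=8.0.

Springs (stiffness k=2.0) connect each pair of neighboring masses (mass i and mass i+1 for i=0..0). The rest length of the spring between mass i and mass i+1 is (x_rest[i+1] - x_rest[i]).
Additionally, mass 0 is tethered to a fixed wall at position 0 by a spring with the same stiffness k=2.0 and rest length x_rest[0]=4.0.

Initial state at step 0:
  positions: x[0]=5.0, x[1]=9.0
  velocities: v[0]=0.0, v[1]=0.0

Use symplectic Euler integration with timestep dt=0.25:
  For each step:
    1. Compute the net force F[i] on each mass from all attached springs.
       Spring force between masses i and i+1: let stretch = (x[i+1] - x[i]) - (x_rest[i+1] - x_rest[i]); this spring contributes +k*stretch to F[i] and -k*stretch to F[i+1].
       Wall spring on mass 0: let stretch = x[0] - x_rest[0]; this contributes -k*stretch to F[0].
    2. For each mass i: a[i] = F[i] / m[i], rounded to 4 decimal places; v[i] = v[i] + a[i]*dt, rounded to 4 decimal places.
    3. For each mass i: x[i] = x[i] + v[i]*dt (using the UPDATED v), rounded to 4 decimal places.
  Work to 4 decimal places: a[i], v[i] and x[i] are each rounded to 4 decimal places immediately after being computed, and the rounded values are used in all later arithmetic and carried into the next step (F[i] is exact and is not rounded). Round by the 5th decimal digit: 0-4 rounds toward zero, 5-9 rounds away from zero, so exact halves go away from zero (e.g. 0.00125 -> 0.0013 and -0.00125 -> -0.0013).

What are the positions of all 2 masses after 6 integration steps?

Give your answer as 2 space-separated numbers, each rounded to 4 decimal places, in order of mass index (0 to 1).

Step 0: x=[5.0000 9.0000] v=[0.0000 0.0000]
Step 1: x=[4.8750 9.0000] v=[-0.5000 0.0000]
Step 2: x=[4.6563 8.9844] v=[-0.8750 -0.0625]
Step 3: x=[4.3965 8.9278] v=[-1.0391 -0.2266]
Step 4: x=[4.1536 8.8047] v=[-0.9717 -0.4923]
Step 5: x=[3.9729 8.6002] v=[-0.7230 -0.8179]
Step 6: x=[3.8740 8.3173] v=[-0.3958 -1.1316]

Answer: 3.8740 8.3173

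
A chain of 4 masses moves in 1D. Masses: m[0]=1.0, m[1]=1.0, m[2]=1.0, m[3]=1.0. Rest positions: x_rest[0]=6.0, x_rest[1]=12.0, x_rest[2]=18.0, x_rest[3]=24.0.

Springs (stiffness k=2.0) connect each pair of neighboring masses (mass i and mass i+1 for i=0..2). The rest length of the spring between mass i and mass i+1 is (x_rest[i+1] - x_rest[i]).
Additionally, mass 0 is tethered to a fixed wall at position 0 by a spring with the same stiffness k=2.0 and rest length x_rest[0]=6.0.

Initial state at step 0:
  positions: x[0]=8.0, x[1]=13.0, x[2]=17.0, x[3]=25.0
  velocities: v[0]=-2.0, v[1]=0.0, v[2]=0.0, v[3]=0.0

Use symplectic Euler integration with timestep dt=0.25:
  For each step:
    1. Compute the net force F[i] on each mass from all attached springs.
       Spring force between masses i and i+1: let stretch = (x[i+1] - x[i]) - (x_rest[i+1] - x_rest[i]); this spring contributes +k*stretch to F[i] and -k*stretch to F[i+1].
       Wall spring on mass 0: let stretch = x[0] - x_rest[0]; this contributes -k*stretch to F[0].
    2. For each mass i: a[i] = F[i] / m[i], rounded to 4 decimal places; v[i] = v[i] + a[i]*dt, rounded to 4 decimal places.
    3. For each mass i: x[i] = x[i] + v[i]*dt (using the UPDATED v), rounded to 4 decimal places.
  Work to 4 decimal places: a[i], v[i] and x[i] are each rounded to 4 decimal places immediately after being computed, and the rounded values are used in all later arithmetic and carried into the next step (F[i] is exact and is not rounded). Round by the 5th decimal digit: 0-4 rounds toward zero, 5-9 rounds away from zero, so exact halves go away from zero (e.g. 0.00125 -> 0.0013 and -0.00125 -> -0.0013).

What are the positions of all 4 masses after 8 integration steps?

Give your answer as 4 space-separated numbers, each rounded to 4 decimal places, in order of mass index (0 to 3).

Step 0: x=[8.0000 13.0000 17.0000 25.0000] v=[-2.0000 0.0000 0.0000 0.0000]
Step 1: x=[7.1250 12.8750 17.5000 24.7500] v=[-3.5000 -0.5000 2.0000 -1.0000]
Step 2: x=[6.0781 12.6094 18.3281 24.3438] v=[-4.1875 -1.0625 3.3125 -1.6250]
Step 3: x=[5.0879 12.2422 19.1934 23.9356] v=[-3.9609 -1.4688 3.4610 -1.6329]
Step 4: x=[4.3560 11.8496 19.7825 23.6846] v=[-2.9277 -1.5704 2.3565 -1.0040]
Step 5: x=[4.0163 11.5119 19.8678 23.6959] v=[-1.3589 -1.3508 0.3411 0.0450]
Step 6: x=[4.1115 11.2817 19.3871 23.9787] v=[0.3808 -0.9207 -1.9228 1.1310]
Step 7: x=[4.5891 11.1684 18.4672 24.4375] v=[1.9102 -0.4531 -3.6797 1.8352]
Step 8: x=[5.3154 11.1451 17.3812 24.9000] v=[2.9053 -0.0934 -4.3440 1.8501]

Answer: 5.3154 11.1451 17.3812 24.9000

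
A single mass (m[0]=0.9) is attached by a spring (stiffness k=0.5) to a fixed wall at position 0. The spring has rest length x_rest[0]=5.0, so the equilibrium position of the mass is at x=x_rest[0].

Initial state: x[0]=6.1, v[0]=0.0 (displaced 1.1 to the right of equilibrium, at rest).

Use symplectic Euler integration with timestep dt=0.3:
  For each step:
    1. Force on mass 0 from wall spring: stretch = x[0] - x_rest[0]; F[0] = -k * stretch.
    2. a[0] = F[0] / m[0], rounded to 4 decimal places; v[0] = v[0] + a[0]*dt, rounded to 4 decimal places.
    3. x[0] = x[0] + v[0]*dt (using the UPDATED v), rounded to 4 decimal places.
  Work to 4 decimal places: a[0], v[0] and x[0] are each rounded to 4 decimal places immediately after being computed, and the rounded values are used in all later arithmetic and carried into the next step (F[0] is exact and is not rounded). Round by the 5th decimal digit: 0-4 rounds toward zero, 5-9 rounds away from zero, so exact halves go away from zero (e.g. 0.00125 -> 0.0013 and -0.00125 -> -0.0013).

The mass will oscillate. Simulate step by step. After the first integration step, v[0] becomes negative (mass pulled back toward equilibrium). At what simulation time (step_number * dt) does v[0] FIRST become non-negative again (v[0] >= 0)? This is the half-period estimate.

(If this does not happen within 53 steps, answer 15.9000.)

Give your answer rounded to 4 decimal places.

Answer: 4.5000

Derivation:
Step 0: x=[6.1000] v=[0.0000]
Step 1: x=[6.0450] v=[-0.1833]
Step 2: x=[5.9378] v=[-0.3575]
Step 3: x=[5.7837] v=[-0.5138]
Step 4: x=[5.5904] v=[-0.6444]
Step 5: x=[5.3676] v=[-0.7428]
Step 6: x=[5.1264] v=[-0.8041]
Step 7: x=[4.8788] v=[-0.8252]
Step 8: x=[4.6373] v=[-0.8050]
Step 9: x=[4.4139] v=[-0.7446]
Step 10: x=[4.2198] v=[-0.6469]
Step 11: x=[4.0647] v=[-0.5169]
Step 12: x=[3.9564] v=[-0.3610]
Step 13: x=[3.9003] v=[-0.1871]
Step 14: x=[3.8992] v=[-0.0038]
Step 15: x=[3.9531] v=[0.1797]
First v>=0 after going negative at step 15, time=4.5000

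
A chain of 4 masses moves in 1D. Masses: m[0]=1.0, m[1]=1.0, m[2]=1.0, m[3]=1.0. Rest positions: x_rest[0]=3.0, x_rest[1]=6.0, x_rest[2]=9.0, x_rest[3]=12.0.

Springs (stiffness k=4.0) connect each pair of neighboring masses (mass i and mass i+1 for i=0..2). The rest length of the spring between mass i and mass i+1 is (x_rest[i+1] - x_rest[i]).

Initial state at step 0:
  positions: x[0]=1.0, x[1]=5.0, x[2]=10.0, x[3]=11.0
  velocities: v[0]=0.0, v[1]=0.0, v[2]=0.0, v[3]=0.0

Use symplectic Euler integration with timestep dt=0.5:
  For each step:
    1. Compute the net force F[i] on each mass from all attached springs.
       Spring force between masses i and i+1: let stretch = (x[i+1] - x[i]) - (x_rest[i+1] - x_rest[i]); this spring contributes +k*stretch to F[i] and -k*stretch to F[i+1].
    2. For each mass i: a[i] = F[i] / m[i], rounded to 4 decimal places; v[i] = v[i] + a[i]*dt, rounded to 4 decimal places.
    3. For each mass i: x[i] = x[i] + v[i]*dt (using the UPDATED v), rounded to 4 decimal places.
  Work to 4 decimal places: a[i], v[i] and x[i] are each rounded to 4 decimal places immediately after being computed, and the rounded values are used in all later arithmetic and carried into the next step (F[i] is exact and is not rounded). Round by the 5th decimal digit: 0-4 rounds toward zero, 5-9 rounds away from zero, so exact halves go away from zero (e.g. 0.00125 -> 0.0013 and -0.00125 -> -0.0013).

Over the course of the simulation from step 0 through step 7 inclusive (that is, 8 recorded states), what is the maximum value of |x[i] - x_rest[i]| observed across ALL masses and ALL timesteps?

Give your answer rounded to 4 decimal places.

Answer: 3.0000

Derivation:
Step 0: x=[1.0000 5.0000 10.0000 11.0000] v=[0.0000 0.0000 0.0000 0.0000]
Step 1: x=[2.0000 6.0000 6.0000 13.0000] v=[2.0000 2.0000 -8.0000 4.0000]
Step 2: x=[4.0000 3.0000 9.0000 11.0000] v=[4.0000 -6.0000 6.0000 -4.0000]
Step 3: x=[2.0000 7.0000 8.0000 10.0000] v=[-4.0000 8.0000 -2.0000 -2.0000]
Step 4: x=[2.0000 7.0000 8.0000 10.0000] v=[0.0000 0.0000 0.0000 0.0000]
Step 5: x=[4.0000 3.0000 9.0000 11.0000] v=[4.0000 -8.0000 2.0000 2.0000]
Step 6: x=[2.0000 6.0000 6.0000 13.0000] v=[-4.0000 6.0000 -6.0000 4.0000]
Step 7: x=[1.0000 5.0000 10.0000 11.0000] v=[-2.0000 -2.0000 8.0000 -4.0000]
Max displacement = 3.0000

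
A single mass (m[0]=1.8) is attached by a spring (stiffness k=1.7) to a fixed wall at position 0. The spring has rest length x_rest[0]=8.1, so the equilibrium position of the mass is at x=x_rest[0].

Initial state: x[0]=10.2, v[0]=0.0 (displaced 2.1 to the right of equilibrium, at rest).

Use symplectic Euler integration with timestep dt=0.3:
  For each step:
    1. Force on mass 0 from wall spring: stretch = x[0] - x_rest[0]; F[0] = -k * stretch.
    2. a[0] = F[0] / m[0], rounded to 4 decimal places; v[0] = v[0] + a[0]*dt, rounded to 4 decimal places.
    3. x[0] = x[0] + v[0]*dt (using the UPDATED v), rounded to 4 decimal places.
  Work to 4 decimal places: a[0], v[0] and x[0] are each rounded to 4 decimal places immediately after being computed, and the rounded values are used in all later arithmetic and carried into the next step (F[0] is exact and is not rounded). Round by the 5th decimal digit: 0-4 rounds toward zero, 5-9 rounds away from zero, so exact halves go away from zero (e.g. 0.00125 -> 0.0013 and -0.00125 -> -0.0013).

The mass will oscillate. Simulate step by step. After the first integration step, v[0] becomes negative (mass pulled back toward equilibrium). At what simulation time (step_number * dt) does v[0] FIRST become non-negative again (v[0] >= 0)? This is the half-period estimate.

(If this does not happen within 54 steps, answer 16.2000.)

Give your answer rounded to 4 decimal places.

Answer: 3.3000

Derivation:
Step 0: x=[10.2000] v=[0.0000]
Step 1: x=[10.0215] v=[-0.5950]
Step 2: x=[9.6797] v=[-1.1394]
Step 3: x=[9.2036] v=[-1.5870]
Step 4: x=[8.6337] v=[-1.8997]
Step 5: x=[8.0184] v=[-2.0509]
Step 6: x=[7.4101] v=[-2.0278]
Step 7: x=[6.8604] v=[-1.8323]
Step 8: x=[6.4161] v=[-1.4811]
Step 9: x=[6.1149] v=[-1.0040]
Step 10: x=[5.9824] v=[-0.4416]
Step 11: x=[6.0299] v=[0.1584]
First v>=0 after going negative at step 11, time=3.3000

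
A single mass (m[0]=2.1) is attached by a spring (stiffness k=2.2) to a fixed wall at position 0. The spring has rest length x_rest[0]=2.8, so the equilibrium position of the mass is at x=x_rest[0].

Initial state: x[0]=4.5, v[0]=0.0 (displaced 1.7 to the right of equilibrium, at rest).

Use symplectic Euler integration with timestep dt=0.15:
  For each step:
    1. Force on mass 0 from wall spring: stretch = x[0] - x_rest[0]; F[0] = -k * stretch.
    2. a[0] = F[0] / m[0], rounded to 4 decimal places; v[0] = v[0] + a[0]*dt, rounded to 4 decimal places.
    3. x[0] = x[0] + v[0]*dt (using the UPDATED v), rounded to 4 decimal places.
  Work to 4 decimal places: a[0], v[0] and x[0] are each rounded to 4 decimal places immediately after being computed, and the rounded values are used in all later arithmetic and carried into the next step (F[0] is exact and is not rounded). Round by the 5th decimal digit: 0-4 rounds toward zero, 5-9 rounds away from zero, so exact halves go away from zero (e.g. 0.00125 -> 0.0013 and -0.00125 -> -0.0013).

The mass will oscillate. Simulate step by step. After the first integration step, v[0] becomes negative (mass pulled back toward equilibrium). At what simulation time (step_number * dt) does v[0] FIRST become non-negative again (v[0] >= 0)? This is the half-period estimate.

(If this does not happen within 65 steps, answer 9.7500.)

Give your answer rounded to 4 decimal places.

Answer: 3.1500

Derivation:
Step 0: x=[4.5000] v=[0.0000]
Step 1: x=[4.4599] v=[-0.2672]
Step 2: x=[4.3807] v=[-0.5280]
Step 3: x=[4.2642] v=[-0.7764]
Step 4: x=[4.1132] v=[-1.0065]
Step 5: x=[3.9313] v=[-1.2129]
Step 6: x=[3.7227] v=[-1.3907]
Step 7: x=[3.4923] v=[-1.5357]
Step 8: x=[3.2456] v=[-1.6445]
Step 9: x=[2.9884] v=[-1.7145]
Step 10: x=[2.7268] v=[-1.7441]
Step 11: x=[2.4669] v=[-1.7326]
Step 12: x=[2.2149] v=[-1.6803]
Step 13: x=[1.9766] v=[-1.5884]
Step 14: x=[1.7578] v=[-1.4590]
Step 15: x=[1.5635] v=[-1.2952]
Step 16: x=[1.3984] v=[-1.1009]
Step 17: x=[1.2663] v=[-0.8807]
Step 18: x=[1.1703] v=[-0.6397]
Step 19: x=[1.1128] v=[-0.3836]
Step 20: x=[1.0950] v=[-0.1185]
Step 21: x=[1.1174] v=[0.1494]
First v>=0 after going negative at step 21, time=3.1500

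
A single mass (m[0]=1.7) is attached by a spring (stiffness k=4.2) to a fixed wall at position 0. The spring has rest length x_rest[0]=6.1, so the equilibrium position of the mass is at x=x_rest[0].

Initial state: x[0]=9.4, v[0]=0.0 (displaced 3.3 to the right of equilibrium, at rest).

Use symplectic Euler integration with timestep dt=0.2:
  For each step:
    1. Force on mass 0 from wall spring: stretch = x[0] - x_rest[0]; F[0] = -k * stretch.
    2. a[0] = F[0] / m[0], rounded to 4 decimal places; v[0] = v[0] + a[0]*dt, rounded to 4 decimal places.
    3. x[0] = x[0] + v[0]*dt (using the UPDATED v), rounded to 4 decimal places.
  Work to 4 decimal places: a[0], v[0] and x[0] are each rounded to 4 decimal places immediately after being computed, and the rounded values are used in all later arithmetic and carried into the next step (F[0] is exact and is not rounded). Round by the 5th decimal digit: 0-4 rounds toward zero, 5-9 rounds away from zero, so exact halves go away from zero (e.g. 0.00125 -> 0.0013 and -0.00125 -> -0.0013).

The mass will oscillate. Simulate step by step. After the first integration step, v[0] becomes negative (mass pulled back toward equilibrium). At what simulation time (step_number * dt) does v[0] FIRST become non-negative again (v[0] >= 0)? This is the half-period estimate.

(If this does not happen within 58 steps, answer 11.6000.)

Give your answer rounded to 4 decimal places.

Answer: 2.0000

Derivation:
Step 0: x=[9.4000] v=[0.0000]
Step 1: x=[9.0739] v=[-1.6306]
Step 2: x=[8.4539] v=[-3.1001]
Step 3: x=[7.6013] v=[-4.2632]
Step 4: x=[6.6003] v=[-5.0050]
Step 5: x=[5.5499] v=[-5.2522]
Step 6: x=[4.5538] v=[-4.9804]
Step 7: x=[3.7105] v=[-4.2164]
Step 8: x=[3.1034] v=[-3.0357]
Step 9: x=[2.7924] v=[-1.5550]
Step 10: x=[2.8083] v=[0.0793]
First v>=0 after going negative at step 10, time=2.0000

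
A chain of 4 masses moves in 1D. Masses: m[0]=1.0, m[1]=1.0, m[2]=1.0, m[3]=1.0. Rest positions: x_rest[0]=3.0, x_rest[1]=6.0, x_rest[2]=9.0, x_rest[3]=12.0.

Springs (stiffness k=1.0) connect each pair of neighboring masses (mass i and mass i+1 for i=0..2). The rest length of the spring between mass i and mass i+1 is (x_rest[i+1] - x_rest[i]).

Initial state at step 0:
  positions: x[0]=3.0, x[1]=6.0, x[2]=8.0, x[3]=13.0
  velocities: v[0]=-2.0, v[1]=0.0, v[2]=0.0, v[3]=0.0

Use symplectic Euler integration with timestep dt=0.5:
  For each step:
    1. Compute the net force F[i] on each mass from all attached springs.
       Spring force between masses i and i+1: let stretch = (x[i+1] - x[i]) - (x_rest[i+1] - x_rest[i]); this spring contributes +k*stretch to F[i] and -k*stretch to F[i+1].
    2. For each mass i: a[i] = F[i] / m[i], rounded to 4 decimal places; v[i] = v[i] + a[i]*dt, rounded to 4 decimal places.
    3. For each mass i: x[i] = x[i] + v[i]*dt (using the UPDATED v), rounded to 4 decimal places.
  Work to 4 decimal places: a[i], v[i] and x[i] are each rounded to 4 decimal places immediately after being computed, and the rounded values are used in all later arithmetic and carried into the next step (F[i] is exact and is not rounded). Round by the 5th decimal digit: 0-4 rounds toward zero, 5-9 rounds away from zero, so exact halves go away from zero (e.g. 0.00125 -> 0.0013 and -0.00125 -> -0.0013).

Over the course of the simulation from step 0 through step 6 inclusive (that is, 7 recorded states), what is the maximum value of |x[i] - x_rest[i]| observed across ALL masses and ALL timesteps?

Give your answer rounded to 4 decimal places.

Answer: 2.5546

Derivation:
Step 0: x=[3.0000 6.0000 8.0000 13.0000] v=[-2.0000 0.0000 0.0000 0.0000]
Step 1: x=[2.0000 5.7500 8.7500 12.5000] v=[-2.0000 -0.5000 1.5000 -1.0000]
Step 2: x=[1.1875 5.3125 9.6875 11.8125] v=[-1.6250 -0.8750 1.8750 -1.3750]
Step 3: x=[0.6563 4.9375 10.0625 11.3438] v=[-1.0625 -0.7500 0.7500 -0.9375]
Step 4: x=[0.4454 4.7735 9.4766 11.3047] v=[-0.4219 -0.3281 -1.1719 -0.0782]
Step 5: x=[0.5665 4.7032 8.1719 11.5586] v=[0.2422 -0.1406 -2.6094 0.5078]
Step 6: x=[0.9718 4.4659 6.8467 11.7159] v=[0.8106 -0.4746 -2.6504 0.3145]
Max displacement = 2.5546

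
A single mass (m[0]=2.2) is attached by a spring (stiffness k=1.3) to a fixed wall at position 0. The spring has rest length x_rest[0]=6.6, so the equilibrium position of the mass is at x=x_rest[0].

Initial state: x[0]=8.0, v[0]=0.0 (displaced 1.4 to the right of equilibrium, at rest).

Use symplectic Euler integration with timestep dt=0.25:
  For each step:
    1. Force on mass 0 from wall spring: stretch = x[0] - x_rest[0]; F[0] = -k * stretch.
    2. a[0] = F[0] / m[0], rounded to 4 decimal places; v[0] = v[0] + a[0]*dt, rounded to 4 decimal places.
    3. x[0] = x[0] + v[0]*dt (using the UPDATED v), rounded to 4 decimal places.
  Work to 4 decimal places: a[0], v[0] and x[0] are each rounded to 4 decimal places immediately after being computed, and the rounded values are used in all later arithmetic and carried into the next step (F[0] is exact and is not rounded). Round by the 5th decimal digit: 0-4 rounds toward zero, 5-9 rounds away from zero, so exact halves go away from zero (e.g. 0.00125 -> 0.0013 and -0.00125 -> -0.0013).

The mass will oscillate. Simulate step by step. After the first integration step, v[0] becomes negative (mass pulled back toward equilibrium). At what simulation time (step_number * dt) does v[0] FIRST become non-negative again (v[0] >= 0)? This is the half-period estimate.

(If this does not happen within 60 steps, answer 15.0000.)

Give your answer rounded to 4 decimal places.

Step 0: x=[8.0000] v=[0.0000]
Step 1: x=[7.9483] v=[-0.2068]
Step 2: x=[7.8468] v=[-0.4060]
Step 3: x=[7.6993] v=[-0.5902]
Step 4: x=[7.5112] v=[-0.7526]
Step 5: x=[7.2894] v=[-0.8872]
Step 6: x=[7.0421] v=[-0.9891]
Step 7: x=[6.7785] v=[-1.0544]
Step 8: x=[6.5083] v=[-1.0808]
Step 9: x=[6.2415] v=[-1.0673]
Step 10: x=[5.9879] v=[-1.0144]
Step 11: x=[5.7569] v=[-0.9240]
Step 12: x=[5.5570] v=[-0.7995]
Step 13: x=[5.3957] v=[-0.6454]
Step 14: x=[5.2788] v=[-0.4675]
Step 15: x=[5.2107] v=[-0.2723]
Step 16: x=[5.1939] v=[-0.0671]
Step 17: x=[5.2291] v=[0.1406]
First v>=0 after going negative at step 17, time=4.2500

Answer: 4.2500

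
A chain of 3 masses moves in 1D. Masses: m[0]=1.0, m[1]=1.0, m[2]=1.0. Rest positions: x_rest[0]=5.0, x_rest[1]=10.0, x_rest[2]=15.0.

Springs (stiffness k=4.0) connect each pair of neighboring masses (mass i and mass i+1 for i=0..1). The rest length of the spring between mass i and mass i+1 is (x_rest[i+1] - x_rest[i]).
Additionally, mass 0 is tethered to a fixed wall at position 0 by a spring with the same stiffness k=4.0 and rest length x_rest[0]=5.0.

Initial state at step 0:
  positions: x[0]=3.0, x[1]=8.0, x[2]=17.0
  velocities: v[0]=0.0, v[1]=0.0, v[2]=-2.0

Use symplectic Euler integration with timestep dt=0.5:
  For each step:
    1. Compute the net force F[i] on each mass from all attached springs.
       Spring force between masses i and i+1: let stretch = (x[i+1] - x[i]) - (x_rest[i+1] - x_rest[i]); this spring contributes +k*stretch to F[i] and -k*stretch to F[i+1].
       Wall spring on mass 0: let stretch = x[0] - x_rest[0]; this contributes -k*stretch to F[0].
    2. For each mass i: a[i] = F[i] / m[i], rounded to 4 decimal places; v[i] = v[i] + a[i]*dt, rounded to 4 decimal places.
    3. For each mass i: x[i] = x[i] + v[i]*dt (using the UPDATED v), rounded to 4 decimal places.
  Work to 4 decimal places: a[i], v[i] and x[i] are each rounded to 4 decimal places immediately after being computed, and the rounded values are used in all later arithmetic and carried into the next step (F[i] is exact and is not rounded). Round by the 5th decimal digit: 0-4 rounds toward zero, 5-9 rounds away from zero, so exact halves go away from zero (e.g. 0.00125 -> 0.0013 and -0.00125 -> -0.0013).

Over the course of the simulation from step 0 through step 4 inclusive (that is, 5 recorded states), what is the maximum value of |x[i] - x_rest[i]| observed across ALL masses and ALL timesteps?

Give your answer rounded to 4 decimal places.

Answer: 5.0000

Derivation:
Step 0: x=[3.0000 8.0000 17.0000] v=[0.0000 0.0000 -2.0000]
Step 1: x=[5.0000 12.0000 12.0000] v=[4.0000 8.0000 -10.0000]
Step 2: x=[9.0000 9.0000 12.0000] v=[8.0000 -6.0000 0.0000]
Step 3: x=[4.0000 9.0000 14.0000] v=[-10.0000 0.0000 4.0000]
Step 4: x=[0.0000 9.0000 16.0000] v=[-8.0000 0.0000 4.0000]
Max displacement = 5.0000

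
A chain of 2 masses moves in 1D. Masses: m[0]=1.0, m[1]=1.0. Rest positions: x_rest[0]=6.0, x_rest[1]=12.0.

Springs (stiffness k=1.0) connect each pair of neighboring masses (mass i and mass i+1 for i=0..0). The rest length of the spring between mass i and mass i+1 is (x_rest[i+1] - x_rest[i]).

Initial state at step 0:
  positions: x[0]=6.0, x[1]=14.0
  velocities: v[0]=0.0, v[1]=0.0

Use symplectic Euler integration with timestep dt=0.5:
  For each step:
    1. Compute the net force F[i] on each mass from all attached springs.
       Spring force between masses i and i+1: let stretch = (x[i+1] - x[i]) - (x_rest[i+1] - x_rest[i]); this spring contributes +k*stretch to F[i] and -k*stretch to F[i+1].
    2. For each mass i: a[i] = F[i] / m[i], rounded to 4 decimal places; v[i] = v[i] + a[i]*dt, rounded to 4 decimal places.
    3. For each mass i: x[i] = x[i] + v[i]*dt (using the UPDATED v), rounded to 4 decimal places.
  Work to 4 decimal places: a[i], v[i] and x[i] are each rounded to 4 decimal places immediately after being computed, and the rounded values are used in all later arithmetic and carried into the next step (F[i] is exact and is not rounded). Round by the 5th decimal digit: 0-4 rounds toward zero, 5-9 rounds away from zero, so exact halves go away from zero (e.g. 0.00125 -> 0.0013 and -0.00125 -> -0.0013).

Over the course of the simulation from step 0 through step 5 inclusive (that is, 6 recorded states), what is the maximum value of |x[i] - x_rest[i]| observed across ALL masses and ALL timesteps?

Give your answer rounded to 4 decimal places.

Answer: 2.0625

Derivation:
Step 0: x=[6.0000 14.0000] v=[0.0000 0.0000]
Step 1: x=[6.5000 13.5000] v=[1.0000 -1.0000]
Step 2: x=[7.2500 12.7500] v=[1.5000 -1.5000]
Step 3: x=[7.8750 12.1250] v=[1.2500 -1.2500]
Step 4: x=[8.0625 11.9375] v=[0.3750 -0.3750]
Step 5: x=[7.7188 12.2813] v=[-0.6875 0.6875]
Max displacement = 2.0625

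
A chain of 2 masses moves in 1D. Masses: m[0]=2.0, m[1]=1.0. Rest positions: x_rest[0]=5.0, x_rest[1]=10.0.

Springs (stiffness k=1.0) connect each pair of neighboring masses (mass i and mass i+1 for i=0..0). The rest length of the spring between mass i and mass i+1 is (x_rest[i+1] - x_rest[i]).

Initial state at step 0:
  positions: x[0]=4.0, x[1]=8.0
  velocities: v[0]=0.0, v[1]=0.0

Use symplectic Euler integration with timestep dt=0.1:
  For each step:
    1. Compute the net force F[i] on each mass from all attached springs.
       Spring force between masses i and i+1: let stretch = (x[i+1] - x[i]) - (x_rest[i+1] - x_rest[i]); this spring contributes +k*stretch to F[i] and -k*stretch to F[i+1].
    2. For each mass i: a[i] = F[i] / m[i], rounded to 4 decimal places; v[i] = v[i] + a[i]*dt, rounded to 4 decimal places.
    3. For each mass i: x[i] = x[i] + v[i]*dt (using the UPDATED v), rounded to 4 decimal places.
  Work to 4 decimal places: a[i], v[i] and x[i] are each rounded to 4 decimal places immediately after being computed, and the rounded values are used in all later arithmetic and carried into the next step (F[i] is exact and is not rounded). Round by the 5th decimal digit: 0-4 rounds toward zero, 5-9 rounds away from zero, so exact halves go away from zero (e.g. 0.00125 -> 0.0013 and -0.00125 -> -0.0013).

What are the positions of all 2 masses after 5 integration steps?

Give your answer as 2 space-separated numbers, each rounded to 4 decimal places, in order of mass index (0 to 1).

Answer: 3.9276 8.1448

Derivation:
Step 0: x=[4.0000 8.0000] v=[0.0000 0.0000]
Step 1: x=[3.9950 8.0100] v=[-0.0500 0.1000]
Step 2: x=[3.9851 8.0299] v=[-0.0993 0.1985]
Step 3: x=[3.9704 8.0593] v=[-0.1471 0.2940]
Step 4: x=[3.9511 8.0978] v=[-0.1927 0.3851]
Step 5: x=[3.9276 8.1448] v=[-0.2354 0.4704]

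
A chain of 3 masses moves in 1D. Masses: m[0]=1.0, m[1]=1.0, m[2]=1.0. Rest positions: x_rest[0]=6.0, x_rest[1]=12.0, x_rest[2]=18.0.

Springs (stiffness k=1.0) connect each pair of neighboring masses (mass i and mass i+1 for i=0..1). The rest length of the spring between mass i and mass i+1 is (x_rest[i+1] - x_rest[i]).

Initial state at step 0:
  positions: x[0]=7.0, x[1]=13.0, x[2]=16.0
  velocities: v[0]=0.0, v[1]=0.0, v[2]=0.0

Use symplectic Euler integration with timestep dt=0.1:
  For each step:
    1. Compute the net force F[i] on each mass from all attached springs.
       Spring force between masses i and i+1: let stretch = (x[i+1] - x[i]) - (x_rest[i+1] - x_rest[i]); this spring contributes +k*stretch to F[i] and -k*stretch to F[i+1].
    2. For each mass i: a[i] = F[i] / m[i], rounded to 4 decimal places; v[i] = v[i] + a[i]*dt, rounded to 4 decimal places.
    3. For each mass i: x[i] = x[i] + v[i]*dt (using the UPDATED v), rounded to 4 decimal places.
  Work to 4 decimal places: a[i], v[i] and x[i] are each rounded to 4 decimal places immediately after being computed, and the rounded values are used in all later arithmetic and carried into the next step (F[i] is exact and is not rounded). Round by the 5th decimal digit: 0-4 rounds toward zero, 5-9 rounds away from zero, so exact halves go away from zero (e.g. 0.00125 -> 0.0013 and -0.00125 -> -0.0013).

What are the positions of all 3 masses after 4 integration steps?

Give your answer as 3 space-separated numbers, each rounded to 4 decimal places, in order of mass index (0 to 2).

Step 0: x=[7.0000 13.0000 16.0000] v=[0.0000 0.0000 0.0000]
Step 1: x=[7.0000 12.9700 16.0300] v=[0.0000 -0.3000 0.3000]
Step 2: x=[6.9997 12.9109 16.0894] v=[-0.0030 -0.5910 0.5940]
Step 3: x=[6.9985 12.8245 16.1770] v=[-0.0119 -0.8643 0.8762]
Step 4: x=[6.9956 12.7133 16.2911] v=[-0.0293 -1.1117 1.1410]

Answer: 6.9956 12.7133 16.2911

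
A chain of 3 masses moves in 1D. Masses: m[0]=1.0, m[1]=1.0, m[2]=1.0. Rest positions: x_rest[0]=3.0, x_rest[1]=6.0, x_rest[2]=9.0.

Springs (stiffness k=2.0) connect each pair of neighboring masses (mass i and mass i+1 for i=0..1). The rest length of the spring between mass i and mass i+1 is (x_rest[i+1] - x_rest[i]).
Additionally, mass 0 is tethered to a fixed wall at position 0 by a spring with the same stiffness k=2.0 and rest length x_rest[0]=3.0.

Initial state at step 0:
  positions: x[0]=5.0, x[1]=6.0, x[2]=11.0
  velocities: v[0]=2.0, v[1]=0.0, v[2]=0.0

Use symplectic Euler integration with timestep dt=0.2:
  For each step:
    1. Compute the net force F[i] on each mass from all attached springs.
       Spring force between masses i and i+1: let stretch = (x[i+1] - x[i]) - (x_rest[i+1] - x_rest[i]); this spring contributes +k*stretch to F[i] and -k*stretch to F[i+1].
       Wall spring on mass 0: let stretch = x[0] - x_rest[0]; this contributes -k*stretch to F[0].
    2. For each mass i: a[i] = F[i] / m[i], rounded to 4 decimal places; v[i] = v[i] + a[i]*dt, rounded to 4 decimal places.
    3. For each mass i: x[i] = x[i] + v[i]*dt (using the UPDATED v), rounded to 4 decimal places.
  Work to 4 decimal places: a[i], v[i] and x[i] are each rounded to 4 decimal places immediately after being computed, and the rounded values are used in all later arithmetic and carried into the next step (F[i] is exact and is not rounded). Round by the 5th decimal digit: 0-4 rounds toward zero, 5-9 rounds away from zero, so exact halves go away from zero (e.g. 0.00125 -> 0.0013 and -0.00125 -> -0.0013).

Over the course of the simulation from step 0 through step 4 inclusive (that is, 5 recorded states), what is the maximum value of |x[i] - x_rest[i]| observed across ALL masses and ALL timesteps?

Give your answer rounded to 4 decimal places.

Answer: 2.2761

Derivation:
Step 0: x=[5.0000 6.0000 11.0000] v=[2.0000 0.0000 0.0000]
Step 1: x=[5.0800 6.3200 10.8400] v=[0.4000 1.6000 -0.8000]
Step 2: x=[4.8528 6.9024 10.5584] v=[-1.1360 2.9120 -1.4080]
Step 3: x=[4.4013 7.6133 10.2243] v=[-2.2573 3.5546 -1.6704]
Step 4: x=[3.8547 8.2761 9.9213] v=[-2.7330 3.3142 -1.5148]
Max displacement = 2.2761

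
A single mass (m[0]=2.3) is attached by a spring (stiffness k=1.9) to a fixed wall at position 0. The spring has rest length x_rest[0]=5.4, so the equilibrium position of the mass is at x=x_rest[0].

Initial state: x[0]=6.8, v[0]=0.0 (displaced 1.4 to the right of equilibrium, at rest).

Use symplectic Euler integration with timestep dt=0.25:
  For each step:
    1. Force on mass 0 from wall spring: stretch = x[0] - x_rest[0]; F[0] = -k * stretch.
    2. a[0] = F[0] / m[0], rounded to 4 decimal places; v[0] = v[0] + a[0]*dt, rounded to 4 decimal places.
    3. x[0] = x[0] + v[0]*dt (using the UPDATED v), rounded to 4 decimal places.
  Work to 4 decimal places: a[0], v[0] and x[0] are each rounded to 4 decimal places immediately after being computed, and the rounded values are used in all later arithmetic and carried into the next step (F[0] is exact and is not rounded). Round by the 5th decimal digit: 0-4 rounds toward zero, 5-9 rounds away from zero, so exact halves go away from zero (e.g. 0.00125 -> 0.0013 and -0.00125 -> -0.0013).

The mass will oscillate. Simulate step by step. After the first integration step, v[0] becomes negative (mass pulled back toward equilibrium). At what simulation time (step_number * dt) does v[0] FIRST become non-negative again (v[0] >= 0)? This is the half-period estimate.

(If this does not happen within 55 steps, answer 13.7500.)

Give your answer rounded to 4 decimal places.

Step 0: x=[6.8000] v=[0.0000]
Step 1: x=[6.7277] v=[-0.2891]
Step 2: x=[6.5869] v=[-0.5633]
Step 3: x=[6.3848] v=[-0.8084]
Step 4: x=[6.1319] v=[-1.0118]
Step 5: x=[5.8412] v=[-1.1630]
Step 6: x=[5.5277] v=[-1.2541]
Step 7: x=[5.2076] v=[-1.2805]
Step 8: x=[4.8974] v=[-1.2408]
Step 9: x=[4.6132] v=[-1.1370]
Step 10: x=[4.3696] v=[-0.9745]
Step 11: x=[4.1792] v=[-0.7617]
Step 12: x=[4.0518] v=[-0.5096]
Step 13: x=[3.9940] v=[-0.2312]
Step 14: x=[4.0088] v=[0.0592]
First v>=0 after going negative at step 14, time=3.5000

Answer: 3.5000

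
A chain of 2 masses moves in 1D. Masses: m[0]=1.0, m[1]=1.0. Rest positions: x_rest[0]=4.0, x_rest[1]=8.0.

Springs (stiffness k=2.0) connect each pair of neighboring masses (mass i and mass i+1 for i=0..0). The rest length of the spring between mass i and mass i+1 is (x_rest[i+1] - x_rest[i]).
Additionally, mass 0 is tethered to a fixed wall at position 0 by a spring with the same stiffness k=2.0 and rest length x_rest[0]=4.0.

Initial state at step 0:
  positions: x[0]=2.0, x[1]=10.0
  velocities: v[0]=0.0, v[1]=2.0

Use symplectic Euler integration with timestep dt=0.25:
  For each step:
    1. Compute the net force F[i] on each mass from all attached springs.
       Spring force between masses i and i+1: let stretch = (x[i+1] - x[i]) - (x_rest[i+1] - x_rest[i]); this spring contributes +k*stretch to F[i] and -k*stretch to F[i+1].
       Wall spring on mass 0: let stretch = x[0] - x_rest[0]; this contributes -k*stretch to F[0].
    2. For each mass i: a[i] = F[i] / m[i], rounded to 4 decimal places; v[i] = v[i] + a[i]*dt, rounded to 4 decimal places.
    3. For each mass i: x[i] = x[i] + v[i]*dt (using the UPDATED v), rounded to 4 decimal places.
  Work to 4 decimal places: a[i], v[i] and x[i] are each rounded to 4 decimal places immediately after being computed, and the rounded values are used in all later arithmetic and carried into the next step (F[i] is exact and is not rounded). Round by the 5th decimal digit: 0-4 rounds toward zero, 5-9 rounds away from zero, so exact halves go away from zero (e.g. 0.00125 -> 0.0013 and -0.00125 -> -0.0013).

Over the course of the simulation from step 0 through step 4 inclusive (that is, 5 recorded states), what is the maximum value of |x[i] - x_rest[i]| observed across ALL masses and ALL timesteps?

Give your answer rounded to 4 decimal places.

Step 0: x=[2.0000 10.0000] v=[0.0000 2.0000]
Step 1: x=[2.7500 10.0000] v=[3.0000 0.0000]
Step 2: x=[4.0625 9.5938] v=[5.2500 -1.6250]
Step 3: x=[5.5586 8.9961] v=[5.9844 -2.3907]
Step 4: x=[6.7896 8.4687] v=[4.9239 -2.1095]
Max displacement = 2.7896

Answer: 2.7896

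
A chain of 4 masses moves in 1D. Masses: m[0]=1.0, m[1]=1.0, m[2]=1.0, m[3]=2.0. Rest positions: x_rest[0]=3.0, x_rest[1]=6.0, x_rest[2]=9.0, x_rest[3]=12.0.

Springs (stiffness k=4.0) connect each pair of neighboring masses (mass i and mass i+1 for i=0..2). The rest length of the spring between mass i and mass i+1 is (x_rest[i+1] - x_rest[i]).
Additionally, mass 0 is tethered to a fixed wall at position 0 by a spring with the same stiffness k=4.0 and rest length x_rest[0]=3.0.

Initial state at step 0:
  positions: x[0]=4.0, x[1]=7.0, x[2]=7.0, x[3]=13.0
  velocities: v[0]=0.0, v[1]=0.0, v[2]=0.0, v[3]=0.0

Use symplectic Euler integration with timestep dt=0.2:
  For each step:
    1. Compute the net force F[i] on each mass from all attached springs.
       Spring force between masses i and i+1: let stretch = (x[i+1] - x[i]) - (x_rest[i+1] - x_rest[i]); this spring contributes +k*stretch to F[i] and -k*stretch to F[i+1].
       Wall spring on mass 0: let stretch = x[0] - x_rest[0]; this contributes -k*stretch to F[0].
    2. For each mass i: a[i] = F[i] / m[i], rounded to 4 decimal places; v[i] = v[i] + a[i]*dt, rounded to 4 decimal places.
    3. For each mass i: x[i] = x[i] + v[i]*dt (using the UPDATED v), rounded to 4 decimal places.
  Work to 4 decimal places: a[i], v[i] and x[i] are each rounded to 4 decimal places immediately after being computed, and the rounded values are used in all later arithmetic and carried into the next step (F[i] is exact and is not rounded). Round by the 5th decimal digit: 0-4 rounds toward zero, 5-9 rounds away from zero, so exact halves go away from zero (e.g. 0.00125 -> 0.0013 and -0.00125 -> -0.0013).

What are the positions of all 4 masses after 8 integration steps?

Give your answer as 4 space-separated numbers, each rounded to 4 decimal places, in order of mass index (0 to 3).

Answer: 2.9069 7.1250 7.8104 12.5197

Derivation:
Step 0: x=[4.0000 7.0000 7.0000 13.0000] v=[0.0000 0.0000 0.0000 0.0000]
Step 1: x=[3.8400 6.5200 7.9600 12.7600] v=[-0.8000 -2.4000 4.8000 -1.2000]
Step 2: x=[3.4944 5.8416 9.4576 12.3760] v=[-1.7280 -3.3920 7.4880 -1.9200]
Step 3: x=[2.9652 5.3662 10.8436 11.9985] v=[-2.6458 -2.3770 6.9299 -1.8874]
Step 4: x=[2.3458 5.3830 11.5380 11.7686] v=[-3.0972 0.0841 3.4719 -1.1494]
Step 5: x=[1.8370 5.8987 11.2845 11.7603] v=[-2.5441 2.5783 -1.2676 -0.0416]
Step 6: x=[1.6841 6.6262 10.2454 11.9539] v=[-0.7643 3.6376 -5.1956 0.9681]
Step 7: x=[2.0525 7.1421 8.9006 12.2508] v=[1.8421 2.5793 -6.7242 1.4847]
Step 8: x=[2.9069 7.1250 7.8104 12.5197] v=[4.2718 -0.0856 -5.4508 1.3446]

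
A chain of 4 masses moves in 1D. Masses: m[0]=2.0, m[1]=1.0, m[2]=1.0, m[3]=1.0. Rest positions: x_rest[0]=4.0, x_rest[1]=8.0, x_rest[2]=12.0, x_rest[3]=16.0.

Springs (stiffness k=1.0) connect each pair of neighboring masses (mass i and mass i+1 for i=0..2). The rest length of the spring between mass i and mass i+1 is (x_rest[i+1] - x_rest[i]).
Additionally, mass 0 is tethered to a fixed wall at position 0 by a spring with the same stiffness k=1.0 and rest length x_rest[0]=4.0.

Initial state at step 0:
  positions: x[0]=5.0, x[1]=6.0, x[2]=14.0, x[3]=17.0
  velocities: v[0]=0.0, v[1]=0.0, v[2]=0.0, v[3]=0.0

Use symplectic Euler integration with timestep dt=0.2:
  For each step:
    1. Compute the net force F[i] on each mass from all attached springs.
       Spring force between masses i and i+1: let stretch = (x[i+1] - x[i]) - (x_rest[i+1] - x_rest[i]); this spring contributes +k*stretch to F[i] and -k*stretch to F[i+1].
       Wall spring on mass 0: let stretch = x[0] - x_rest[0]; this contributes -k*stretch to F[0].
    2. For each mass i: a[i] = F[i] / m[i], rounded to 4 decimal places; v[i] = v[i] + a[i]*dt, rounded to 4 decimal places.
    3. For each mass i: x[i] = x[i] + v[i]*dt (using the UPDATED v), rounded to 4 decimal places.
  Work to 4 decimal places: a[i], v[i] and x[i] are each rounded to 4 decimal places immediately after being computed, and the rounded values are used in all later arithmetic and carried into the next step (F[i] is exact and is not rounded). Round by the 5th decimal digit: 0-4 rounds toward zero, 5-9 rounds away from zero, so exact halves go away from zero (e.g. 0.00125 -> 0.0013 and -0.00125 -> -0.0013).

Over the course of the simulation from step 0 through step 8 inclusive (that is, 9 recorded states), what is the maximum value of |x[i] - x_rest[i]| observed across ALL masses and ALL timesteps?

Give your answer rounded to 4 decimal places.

Answer: 2.7138

Derivation:
Step 0: x=[5.0000 6.0000 14.0000 17.0000] v=[0.0000 0.0000 0.0000 0.0000]
Step 1: x=[4.9200 6.2800 13.8000 17.0400] v=[-0.4000 1.4000 -1.0000 0.2000]
Step 2: x=[4.7688 6.8064 13.4288 17.1104] v=[-0.7560 2.6320 -1.8560 0.3520]
Step 3: x=[4.5630 7.5162 12.9400 17.1935] v=[-1.0291 3.5490 -2.4442 0.4157]
Step 4: x=[4.3250 8.3248 12.4043 17.2665] v=[-1.1901 4.0431 -2.6783 0.3650]
Step 5: x=[4.0805 9.1366 11.8999 17.3050] v=[-1.2226 4.0590 -2.5218 0.1926]
Step 6: x=[3.8555 9.8567 11.5012 17.2873] v=[-1.1250 3.6004 -1.9934 -0.0884]
Step 7: x=[3.6734 10.4025 11.2682 17.1982] v=[-0.9104 2.7291 -1.1651 -0.4456]
Step 8: x=[3.5524 10.7138 11.2378 17.0319] v=[-0.6048 1.5564 -0.1522 -0.8316]
Max displacement = 2.7138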